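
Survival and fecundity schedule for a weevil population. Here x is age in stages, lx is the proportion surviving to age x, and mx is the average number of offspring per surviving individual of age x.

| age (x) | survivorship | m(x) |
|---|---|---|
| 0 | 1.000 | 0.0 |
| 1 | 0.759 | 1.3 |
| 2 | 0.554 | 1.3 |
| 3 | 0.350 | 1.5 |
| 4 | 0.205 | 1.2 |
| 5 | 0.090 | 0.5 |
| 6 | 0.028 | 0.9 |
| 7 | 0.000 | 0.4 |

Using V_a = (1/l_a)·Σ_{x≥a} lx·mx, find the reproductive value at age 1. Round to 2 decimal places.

3.36

lx·mx for x ≥ 1: 0.9867, 0.7202, 0.525, 0.246, 0.045, 0.0252, 0 → sum = 2.5481
V_1 = 2.5481 / l_1 = 2.5481 / 0.759 = 3.357181… → 3.36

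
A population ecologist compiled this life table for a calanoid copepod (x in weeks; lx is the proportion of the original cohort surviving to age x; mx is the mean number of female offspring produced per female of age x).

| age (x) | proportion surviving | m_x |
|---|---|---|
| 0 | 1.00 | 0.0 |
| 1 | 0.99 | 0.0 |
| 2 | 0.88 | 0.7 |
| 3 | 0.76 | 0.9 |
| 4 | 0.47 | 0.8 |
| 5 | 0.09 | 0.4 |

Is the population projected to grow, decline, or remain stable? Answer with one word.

R0 = Σ lx·mx = 0 + 0 + 0.616 + 0.684 + 0.376 + 0.036 = 1.712
R0 > 1, so the population is growing.

growing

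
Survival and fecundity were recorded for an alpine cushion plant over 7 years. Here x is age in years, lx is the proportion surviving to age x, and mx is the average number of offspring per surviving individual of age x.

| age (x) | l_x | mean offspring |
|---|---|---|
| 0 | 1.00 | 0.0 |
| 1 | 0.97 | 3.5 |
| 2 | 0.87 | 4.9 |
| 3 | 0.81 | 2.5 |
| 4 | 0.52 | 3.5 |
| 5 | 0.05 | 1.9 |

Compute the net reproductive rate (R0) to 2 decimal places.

lx·mx by age: 0, 3.395, 4.263, 2.025, 1.82, 0.095
R0 = Σ lx·mx = 11.598 → 11.60

11.60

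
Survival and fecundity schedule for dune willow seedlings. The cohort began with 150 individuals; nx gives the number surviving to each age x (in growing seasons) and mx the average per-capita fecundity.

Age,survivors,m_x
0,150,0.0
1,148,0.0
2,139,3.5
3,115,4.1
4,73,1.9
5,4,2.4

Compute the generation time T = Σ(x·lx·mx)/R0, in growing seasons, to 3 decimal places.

2.703

lx = nx/n0 = nx/150: 1, 0.98667…, 0.92667…, 0.76667…, 0.48667…, 0.02667…
lx·mx: 0, 0, 3.243333…, 3.143333…, 0.924667…, 0.064… → R0 = 7.375333…
x·lx·mx: 0, 0, 6.486667…, 9.43…, 3.698667…, 0.32… → Σ = 19.935333…
T = 19.935333… / 7.375333… = 2.702974… → 2.703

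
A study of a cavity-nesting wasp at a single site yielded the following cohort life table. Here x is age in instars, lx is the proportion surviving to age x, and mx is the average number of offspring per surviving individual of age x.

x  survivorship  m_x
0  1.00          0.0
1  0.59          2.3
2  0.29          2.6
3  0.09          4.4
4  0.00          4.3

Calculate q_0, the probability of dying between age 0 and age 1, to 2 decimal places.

q_0 = (l_0 − l_1) / l_0 = (1 − 0.59) / 1
     = 0.41 / 1 = 0.41 → 0.41

0.41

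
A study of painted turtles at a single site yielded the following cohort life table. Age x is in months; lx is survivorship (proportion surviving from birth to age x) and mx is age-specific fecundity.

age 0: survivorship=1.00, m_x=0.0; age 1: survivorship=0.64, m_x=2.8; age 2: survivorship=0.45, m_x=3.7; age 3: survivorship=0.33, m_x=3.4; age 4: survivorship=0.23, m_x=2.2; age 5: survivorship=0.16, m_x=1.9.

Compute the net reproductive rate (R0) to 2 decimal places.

lx·mx by age: 0, 1.792, 1.665, 1.122, 0.506, 0.304
R0 = Σ lx·mx = 5.389 → 5.39

5.39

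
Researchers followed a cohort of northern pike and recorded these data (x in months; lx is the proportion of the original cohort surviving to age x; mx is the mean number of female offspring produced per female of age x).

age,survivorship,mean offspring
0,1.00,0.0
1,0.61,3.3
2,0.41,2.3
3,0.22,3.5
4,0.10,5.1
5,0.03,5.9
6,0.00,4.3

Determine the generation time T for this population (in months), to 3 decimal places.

lx·mx: 0, 2.013, 0.943, 0.77, 0.51, 0.177, 0 → R0 = 4.413
x·lx·mx: 0, 2.013, 1.886, 2.31, 2.04, 0.885, 0 → Σ = 9.134
T = 9.134 / 4.413 = 2.069794… → 2.070

2.070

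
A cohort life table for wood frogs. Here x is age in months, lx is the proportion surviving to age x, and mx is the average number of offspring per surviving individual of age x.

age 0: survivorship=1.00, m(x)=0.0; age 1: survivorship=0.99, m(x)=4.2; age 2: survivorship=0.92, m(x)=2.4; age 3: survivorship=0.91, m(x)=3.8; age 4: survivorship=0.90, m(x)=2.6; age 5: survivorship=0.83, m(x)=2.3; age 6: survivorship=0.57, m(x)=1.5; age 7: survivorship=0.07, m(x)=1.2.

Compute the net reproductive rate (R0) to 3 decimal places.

lx·mx by age: 0, 4.158, 2.208, 3.458, 2.34, 1.909, 0.855, 0.084
R0 = Σ lx·mx = 15.012 → 15.012

15.012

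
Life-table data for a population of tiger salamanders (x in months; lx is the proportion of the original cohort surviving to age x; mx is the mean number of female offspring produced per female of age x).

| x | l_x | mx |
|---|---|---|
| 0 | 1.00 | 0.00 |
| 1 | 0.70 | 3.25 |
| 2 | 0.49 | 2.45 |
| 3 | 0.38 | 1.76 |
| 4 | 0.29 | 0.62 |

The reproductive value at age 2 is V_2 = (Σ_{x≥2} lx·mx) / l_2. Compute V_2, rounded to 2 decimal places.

lx·mx for x ≥ 2: 1.2005, 0.6688, 0.1798 → sum = 2.0491
V_2 = 2.0491 / l_2 = 2.0491 / 0.49 = 4.181837… → 4.18

4.18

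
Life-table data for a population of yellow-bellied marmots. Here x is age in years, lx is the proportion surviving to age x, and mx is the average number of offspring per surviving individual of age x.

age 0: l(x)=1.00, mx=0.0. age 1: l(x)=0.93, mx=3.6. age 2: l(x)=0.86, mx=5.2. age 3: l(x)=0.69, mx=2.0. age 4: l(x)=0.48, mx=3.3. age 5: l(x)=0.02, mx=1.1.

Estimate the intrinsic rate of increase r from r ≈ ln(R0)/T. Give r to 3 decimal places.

1.124

R0 = Σ lx·mx = 0 + 3.348 + 4.472 + 1.38 + 1.584 + 0.022 = 10.806
Σ x·lx·mx = 22.878; T = 22.878/10.806 = 2.11716…
r ≈ ln(R0)/T = ln(10.806)/2.11716… = 1.1242… → 1.124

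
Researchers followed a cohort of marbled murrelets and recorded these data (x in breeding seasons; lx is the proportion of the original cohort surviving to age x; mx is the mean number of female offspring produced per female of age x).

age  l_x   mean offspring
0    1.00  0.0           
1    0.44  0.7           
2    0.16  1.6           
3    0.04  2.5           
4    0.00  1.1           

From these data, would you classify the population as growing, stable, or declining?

R0 = Σ lx·mx = 0 + 0.308 + 0.256 + 0.1 + 0 = 0.664
R0 < 1, so the population is declining.

declining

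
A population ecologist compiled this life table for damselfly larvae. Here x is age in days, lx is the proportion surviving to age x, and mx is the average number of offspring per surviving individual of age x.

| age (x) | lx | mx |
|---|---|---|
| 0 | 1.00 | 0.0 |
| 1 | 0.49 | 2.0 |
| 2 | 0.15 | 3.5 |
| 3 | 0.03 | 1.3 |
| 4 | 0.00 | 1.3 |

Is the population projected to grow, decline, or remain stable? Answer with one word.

R0 = Σ lx·mx = 0 + 0.98 + 0.525 + 0.039 + 0 = 1.544
R0 > 1, so the population is growing.

growing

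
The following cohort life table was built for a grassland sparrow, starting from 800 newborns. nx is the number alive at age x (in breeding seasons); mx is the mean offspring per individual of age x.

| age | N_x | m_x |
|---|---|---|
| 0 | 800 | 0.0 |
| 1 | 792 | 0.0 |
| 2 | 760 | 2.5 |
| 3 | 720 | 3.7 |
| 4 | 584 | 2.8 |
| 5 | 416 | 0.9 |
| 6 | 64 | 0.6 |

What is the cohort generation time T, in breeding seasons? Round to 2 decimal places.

3.09

lx = nx/n0 = nx/800: 1, 0.99, 0.95, 0.9, 0.73, 0.52, 0.08
lx·mx: 0, 0, 2.375, 3.33, 2.044, 0.468, 0.048 → R0 = 8.265
x·lx·mx: 0, 0, 4.75, 9.99, 8.176, 2.34, 0.288 → Σ = 25.544
T = 25.544 / 8.265 = 3.090623… → 3.09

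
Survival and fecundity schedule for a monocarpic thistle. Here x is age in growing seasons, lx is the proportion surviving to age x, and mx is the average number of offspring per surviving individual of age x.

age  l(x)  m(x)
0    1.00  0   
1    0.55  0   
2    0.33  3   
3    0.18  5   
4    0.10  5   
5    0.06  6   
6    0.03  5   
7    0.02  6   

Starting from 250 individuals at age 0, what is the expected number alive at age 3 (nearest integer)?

45

Expected survivors = N0 · l_3 = 250 × 0.18 = 45 → 45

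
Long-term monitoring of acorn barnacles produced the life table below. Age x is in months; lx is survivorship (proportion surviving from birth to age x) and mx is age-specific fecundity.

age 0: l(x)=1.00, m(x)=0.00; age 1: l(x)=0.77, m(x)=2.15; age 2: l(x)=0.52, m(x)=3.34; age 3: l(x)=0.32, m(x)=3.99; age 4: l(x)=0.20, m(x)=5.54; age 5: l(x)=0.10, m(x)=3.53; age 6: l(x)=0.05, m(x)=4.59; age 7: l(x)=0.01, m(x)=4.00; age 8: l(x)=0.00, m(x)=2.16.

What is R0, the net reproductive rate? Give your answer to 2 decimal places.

6.40

lx·mx by age: 0, 1.6555, 1.7368, 1.2768, 1.108, 0.353, 0.2295, 0.04, 0
R0 = Σ lx·mx = 6.3996 → 6.40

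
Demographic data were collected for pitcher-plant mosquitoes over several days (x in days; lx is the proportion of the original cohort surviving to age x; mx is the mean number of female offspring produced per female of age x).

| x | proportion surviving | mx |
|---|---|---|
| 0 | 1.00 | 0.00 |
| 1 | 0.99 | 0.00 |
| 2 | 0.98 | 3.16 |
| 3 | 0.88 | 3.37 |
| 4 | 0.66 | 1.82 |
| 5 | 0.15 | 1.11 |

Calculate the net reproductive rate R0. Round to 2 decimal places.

7.43

lx·mx by age: 0, 0, 3.0968, 2.9656, 1.2012, 0.1665
R0 = Σ lx·mx = 7.4301 → 7.43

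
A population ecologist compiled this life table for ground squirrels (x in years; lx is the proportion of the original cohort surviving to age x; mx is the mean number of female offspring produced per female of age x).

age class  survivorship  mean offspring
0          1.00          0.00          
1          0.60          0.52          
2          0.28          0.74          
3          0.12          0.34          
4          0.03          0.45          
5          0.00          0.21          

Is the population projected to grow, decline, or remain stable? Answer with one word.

declining

R0 = Σ lx·mx = 0 + 0.312 + 0.2072 + 0.0408 + 0.0135 + 0 = 0.5735
R0 < 1, so the population is declining.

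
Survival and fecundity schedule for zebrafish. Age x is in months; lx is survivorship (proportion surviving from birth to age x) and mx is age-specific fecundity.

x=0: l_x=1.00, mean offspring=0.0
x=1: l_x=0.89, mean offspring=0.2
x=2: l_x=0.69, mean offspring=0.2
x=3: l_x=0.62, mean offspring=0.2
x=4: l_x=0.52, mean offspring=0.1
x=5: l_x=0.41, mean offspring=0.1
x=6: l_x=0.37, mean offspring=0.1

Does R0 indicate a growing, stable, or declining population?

declining

R0 = Σ lx·mx = 0 + 0.178 + 0.138 + 0.124 + 0.052 + 0.041 + 0.037 = 0.57
R0 < 1, so the population is declining.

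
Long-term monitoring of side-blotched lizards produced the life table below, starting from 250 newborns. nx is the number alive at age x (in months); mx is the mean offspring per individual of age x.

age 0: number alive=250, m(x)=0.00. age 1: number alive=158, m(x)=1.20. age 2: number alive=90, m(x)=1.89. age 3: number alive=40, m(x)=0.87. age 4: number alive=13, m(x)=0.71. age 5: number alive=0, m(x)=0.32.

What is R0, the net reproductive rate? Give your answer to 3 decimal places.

lx = nx/n0 = nx/250: 1, 0.632, 0.36, 0.16, 0.052, 0
lx·mx by age: 0, 0.7584, 0.6804, 0.1392, 0.03692, 0
R0 = Σ lx·mx = 1.61492 → 1.615

1.615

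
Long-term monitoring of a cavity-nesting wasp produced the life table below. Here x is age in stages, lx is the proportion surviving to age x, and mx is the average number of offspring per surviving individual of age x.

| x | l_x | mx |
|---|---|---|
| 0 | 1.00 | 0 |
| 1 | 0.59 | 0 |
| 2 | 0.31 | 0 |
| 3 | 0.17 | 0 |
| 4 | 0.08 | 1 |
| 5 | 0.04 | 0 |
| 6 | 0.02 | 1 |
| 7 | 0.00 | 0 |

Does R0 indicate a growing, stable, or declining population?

declining

R0 = Σ lx·mx = 0 + 0 + 0 + 0 + 0.08 + 0 + 0.02 + 0 = 0.1
R0 < 1, so the population is declining.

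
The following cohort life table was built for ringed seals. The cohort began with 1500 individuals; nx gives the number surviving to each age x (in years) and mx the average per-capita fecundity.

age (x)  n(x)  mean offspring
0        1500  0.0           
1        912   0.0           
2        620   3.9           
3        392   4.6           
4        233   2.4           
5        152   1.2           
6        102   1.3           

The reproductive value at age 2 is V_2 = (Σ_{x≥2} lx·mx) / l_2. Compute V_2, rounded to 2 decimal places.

8.22

lx = nx/n0 = nx/1500: 1, 0.608, 0.41333…, 0.26133…, 0.15533…, 0.10133…, 0.068
lx·mx for x ≥ 2: 1.612…, 1.202133…, 0.3728…, 0.1216…, 0.0884 → sum = 3.396933…
V_2 = 3.396933… / l_2 = 3.396933… / 0.413333… = 8.218387… → 8.22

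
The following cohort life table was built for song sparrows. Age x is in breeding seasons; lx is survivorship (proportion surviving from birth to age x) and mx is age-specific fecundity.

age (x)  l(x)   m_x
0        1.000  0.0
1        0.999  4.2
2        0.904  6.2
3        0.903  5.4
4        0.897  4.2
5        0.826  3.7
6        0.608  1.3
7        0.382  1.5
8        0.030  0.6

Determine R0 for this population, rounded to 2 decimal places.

lx·mx by age: 0, 4.1958, 5.6048, 4.8762, 3.7674, 3.0562, 0.7904, 0.573, 0.018
R0 = Σ lx·mx = 22.8818 → 22.88

22.88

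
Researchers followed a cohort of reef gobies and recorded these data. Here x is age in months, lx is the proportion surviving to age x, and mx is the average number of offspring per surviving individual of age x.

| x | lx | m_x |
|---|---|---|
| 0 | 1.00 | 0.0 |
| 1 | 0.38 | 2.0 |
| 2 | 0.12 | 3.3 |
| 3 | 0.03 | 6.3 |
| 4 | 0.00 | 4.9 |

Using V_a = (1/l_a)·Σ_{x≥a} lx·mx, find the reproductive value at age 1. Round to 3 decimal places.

lx·mx for x ≥ 1: 0.76, 0.396, 0.189, 0 → sum = 1.345
V_1 = 1.345 / l_1 = 1.345 / 0.38 = 3.539474… → 3.539

3.539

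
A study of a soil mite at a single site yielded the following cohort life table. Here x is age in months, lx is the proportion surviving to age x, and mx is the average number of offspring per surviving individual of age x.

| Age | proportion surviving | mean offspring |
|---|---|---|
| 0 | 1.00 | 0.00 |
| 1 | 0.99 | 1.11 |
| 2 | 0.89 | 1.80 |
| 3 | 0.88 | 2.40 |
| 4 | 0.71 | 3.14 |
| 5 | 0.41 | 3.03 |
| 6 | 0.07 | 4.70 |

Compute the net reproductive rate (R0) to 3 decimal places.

lx·mx by age: 0, 1.0989, 1.602, 2.112, 2.2294, 1.2423, 0.329
R0 = Σ lx·mx = 8.6136 → 8.614

8.614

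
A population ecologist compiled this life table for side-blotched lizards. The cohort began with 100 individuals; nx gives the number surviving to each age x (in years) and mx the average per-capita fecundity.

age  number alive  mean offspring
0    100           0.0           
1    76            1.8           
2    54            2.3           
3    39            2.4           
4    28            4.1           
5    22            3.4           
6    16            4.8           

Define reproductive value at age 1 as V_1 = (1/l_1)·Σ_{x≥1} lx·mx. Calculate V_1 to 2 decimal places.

8.17

lx = nx/n0 = nx/100: 1, 0.76, 0.54, 0.39, 0.28, 0.22, 0.16
lx·mx for x ≥ 1: 1.368, 1.242, 0.936, 1.148, 0.748, 0.768 → sum = 6.21
V_1 = 6.21 / l_1 = 6.21 / 0.76 = 8.171053… → 8.17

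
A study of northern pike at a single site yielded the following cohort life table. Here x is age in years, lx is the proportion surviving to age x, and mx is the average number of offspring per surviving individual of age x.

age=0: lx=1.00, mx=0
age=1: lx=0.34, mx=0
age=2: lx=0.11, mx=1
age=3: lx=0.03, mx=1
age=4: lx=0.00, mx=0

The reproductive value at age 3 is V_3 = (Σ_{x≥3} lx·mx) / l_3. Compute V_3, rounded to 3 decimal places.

1.000

lx·mx for x ≥ 3: 0.03, 0 → sum = 0.03
V_3 = 0.03 / l_3 = 0.03 / 0.03 = 1 → 1.000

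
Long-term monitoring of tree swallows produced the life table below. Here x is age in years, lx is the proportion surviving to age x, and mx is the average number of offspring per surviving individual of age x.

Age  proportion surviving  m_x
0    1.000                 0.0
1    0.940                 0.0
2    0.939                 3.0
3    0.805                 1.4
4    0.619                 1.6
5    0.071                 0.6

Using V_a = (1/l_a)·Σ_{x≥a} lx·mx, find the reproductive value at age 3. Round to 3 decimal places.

2.683

lx·mx for x ≥ 3: 1.127, 0.9904, 0.0426 → sum = 2.16
V_3 = 2.16 / l_3 = 2.16 / 0.805 = 2.68323… → 2.683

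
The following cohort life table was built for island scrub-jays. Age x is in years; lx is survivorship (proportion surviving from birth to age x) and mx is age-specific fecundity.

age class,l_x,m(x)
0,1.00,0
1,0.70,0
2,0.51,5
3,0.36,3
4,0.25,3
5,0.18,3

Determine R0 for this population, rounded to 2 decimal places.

4.92

lx·mx by age: 0, 0, 2.55, 1.08, 0.75, 0.54
R0 = Σ lx·mx = 4.92 → 4.92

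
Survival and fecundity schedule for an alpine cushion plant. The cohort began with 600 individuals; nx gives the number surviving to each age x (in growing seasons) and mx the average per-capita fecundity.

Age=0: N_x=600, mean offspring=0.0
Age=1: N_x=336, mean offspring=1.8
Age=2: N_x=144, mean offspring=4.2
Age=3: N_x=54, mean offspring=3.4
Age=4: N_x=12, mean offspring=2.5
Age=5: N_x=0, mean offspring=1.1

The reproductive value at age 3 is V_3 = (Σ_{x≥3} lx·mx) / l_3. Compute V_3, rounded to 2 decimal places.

lx = nx/n0 = nx/600: 1, 0.56, 0.24, 0.09, 0.02, 0
lx·mx for x ≥ 3: 0.306, 0.05, 0 → sum = 0.356
V_3 = 0.356 / l_3 = 0.356 / 0.09 = 3.955556… → 3.96

3.96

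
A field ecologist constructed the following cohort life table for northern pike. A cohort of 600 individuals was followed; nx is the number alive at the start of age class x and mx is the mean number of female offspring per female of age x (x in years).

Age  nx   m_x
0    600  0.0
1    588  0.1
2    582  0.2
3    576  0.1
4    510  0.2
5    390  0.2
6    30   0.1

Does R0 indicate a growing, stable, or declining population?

declining

lx = nx/n0 = nx/600: 1, 0.98, 0.97, 0.96, 0.85, 0.65, 0.05
R0 = Σ lx·mx = 0 + 0.098 + 0.194 + 0.096 + 0.17 + 0.13 + 0.005 = 0.693
R0 < 1, so the population is declining.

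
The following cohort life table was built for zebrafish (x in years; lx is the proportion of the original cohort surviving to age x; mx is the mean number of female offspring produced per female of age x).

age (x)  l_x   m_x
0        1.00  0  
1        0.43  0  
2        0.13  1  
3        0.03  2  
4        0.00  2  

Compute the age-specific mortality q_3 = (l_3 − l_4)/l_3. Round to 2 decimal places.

q_3 = (l_3 − l_4) / l_3 = (0.03 − 0) / 0.03
     = 0.03 / 0.03 = 1 → 1.00

1.00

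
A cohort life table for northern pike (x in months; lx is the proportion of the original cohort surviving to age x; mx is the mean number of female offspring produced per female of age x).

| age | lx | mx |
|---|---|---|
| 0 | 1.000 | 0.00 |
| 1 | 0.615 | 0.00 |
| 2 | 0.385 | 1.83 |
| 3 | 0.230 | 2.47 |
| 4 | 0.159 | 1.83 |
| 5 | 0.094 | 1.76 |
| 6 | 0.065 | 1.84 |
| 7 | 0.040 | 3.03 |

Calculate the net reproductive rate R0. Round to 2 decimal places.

lx·mx by age: 0, 0, 0.70455, 0.5681, 0.29097, 0.16544, 0.1196, 0.1212
R0 = Σ lx·mx = 1.96986 → 1.97

1.97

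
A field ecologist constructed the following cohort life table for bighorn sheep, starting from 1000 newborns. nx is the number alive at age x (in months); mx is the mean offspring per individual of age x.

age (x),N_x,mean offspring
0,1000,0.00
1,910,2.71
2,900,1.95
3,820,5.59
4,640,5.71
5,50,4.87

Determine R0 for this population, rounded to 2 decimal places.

12.70

lx = nx/n0 = nx/1000: 1, 0.91, 0.9, 0.82, 0.64, 0.05
lx·mx by age: 0, 2.4661, 1.755, 4.5838, 3.6544, 0.2435
R0 = Σ lx·mx = 12.7028 → 12.70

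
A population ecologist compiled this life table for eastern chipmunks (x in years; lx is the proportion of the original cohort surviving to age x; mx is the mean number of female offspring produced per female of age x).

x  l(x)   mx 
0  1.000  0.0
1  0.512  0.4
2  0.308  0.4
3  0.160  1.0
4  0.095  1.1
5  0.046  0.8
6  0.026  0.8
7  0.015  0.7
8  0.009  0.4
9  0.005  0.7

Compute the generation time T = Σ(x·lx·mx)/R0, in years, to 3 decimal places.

2.684

lx·mx: 0, 0.2048, 0.1232, 0.16, 0.1045, 0.0368, 0.0208, 0.0105, 0.0036, 0.0035 → R0 = 0.6677
x·lx·mx: 0, 0.2048, 0.2464, 0.48, 0.418, 0.184, 0.1248, 0.0735, 0.0288, 0.0315 → Σ = 1.7918
T = 1.7918 / 0.6677 = 2.683541… → 2.684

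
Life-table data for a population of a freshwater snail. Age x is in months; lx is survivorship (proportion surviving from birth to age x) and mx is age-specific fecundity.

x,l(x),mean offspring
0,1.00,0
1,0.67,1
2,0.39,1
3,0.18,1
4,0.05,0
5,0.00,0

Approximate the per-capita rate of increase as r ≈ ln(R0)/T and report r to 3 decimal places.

R0 = Σ lx·mx = 0 + 0.67 + 0.39 + 0.18 + 0 + 0 = 1.24
Σ x·lx·mx = 1.99; T = 1.99/1.24 = 1.60484…
r ≈ ln(R0)/T = ln(1.24)/1.60484… = 0.13404… → 0.134

0.134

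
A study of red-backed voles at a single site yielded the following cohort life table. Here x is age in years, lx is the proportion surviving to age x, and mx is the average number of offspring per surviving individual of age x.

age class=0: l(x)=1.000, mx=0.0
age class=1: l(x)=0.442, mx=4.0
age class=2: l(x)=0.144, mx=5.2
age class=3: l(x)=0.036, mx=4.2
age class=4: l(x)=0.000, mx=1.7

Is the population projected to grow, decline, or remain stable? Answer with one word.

growing

R0 = Σ lx·mx = 0 + 1.768 + 0.7488 + 0.1512 + 0 = 2.668
R0 > 1, so the population is growing.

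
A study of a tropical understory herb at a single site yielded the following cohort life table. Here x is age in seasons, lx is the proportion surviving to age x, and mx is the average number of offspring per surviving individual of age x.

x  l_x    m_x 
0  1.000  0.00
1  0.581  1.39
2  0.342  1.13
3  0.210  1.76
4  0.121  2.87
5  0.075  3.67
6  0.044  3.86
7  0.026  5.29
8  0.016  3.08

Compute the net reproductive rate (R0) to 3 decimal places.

2.543

lx·mx by age: 0, 0.80759, 0.38646, 0.3696, 0.34727, 0.27525, 0.16984, 0.13754, 0.04928
R0 = Σ lx·mx = 2.54283 → 2.543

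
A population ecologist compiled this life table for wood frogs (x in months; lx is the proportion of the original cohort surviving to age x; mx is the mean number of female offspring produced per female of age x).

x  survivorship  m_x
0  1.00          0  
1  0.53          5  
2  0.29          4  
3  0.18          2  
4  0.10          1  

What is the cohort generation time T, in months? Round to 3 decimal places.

1.511

lx·mx: 0, 2.65, 1.16, 0.36, 0.1 → R0 = 4.27
x·lx·mx: 0, 2.65, 2.32, 1.08, 0.4 → Σ = 6.45
T = 6.45 / 4.27 = 1.510539… → 1.511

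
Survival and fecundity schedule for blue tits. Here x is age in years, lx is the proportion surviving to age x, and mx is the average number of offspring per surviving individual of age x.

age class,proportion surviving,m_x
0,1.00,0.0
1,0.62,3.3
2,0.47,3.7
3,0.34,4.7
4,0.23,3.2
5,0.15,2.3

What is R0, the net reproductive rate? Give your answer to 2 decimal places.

6.46

lx·mx by age: 0, 2.046, 1.739, 1.598, 0.736, 0.345
R0 = Σ lx·mx = 6.464 → 6.46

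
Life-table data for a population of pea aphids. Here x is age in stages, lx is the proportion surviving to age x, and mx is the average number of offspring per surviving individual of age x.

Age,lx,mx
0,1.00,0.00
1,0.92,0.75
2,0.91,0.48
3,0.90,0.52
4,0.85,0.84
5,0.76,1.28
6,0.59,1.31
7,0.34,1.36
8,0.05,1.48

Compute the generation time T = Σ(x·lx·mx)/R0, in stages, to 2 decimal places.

4.17

lx·mx: 0, 0.69, 0.4368, 0.468, 0.714, 0.9728, 0.7729, 0.4624, 0.074 → R0 = 4.5909
x·lx·mx: 0, 0.69, 0.8736, 1.404, 2.856, 4.864, 4.6374, 3.2368, 0.592 → Σ = 19.1538
T = 19.1538 / 4.5909 = 4.172123… → 4.17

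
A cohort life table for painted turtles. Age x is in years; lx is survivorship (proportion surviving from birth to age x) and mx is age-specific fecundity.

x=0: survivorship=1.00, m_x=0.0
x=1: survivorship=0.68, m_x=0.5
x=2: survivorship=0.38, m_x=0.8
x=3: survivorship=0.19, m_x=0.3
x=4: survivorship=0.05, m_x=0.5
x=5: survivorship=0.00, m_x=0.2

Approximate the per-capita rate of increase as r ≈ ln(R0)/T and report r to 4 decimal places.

R0 = Σ lx·mx = 0 + 0.34 + 0.304 + 0.057 + 0.025 + 0 = 0.726
Σ x·lx·mx = 1.219; T = 1.219/0.726 = 1.67906…
r ≈ ln(R0)/T = ln(0.726)/1.67906… = -0.190705… → -0.1907

-0.1907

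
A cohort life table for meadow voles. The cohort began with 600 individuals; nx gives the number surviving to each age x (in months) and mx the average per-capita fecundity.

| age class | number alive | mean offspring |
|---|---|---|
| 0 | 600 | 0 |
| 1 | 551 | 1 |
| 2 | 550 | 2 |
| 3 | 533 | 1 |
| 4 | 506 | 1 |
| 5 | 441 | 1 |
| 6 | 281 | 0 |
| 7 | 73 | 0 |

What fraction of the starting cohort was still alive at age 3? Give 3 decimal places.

0.888

l_3 = n_3/n_0 = 533/600 = 0.888333… → 0.888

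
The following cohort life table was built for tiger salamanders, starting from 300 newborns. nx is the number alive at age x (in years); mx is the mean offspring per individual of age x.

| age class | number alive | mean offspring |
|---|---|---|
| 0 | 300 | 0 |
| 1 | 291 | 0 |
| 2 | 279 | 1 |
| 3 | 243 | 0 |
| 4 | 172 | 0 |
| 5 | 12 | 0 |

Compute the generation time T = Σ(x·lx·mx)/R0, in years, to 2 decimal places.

2.00

lx = nx/n0 = nx/300: 1, 0.97, 0.93, 0.81, 0.57333…, 0.04
lx·mx: 0, 0, 0.93, 0, 0, 0 → R0 = 0.93…
x·lx·mx: 0, 0, 1.86, 0, 0, 0 → Σ = 1.86…
T = 1.86… / 0.93… = 2 → 2.00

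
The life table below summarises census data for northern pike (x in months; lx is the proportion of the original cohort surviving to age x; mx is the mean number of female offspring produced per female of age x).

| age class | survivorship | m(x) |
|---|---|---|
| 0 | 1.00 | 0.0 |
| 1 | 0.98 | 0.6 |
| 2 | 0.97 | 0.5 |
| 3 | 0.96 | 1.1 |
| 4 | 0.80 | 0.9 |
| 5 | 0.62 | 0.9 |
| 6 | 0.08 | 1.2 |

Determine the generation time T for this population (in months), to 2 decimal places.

lx·mx: 0, 0.588, 0.485, 1.056, 0.72, 0.558, 0.096 → R0 = 3.503
x·lx·mx: 0, 0.588, 0.97, 3.168, 2.88, 2.79, 0.576 → Σ = 10.972
T = 10.972 / 3.503 = 3.132172… → 3.13

3.13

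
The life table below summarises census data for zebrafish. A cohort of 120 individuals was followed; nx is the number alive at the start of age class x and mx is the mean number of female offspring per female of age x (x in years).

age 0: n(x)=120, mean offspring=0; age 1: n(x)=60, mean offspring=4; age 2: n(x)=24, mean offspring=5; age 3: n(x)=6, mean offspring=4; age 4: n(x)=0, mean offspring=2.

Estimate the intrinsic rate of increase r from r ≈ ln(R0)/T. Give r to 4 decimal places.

0.8091

lx = nx/n0 = nx/120: 1, 0.5, 0.2, 0.05, 0
R0 = Σ lx·mx = 0 + 2 + 1 + 0.2 + 0 = 3.2
Σ x·lx·mx = 4.6; T = 4.6/3.2 = 1.4375
r ≈ ln(R0)/T = ln(3.2)/1.4375 = 0.809148… → 0.8091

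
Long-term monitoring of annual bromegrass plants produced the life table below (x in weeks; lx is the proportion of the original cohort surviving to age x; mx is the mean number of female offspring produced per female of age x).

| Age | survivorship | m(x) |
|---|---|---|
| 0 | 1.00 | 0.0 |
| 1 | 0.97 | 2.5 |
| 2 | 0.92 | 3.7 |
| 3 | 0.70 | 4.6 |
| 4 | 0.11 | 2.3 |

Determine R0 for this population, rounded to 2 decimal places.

9.30

lx·mx by age: 0, 2.425, 3.404, 3.22, 0.253
R0 = Σ lx·mx = 9.302 → 9.30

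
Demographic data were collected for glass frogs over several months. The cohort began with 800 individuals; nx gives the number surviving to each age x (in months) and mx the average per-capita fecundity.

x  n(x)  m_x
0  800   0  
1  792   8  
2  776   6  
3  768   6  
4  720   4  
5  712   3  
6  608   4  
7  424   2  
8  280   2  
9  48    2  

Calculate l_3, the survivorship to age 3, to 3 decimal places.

0.960

l_3 = n_3/n_0 = 768/800 = 0.96 → 0.960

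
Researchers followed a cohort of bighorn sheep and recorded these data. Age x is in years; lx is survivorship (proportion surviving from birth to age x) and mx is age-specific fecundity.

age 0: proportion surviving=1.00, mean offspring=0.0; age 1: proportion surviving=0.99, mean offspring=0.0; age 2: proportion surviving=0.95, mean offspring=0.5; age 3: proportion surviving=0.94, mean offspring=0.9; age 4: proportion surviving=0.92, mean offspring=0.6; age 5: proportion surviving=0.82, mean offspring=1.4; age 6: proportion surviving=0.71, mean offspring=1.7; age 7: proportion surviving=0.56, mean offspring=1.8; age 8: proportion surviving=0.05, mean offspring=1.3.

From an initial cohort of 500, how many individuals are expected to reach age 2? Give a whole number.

475

Expected survivors = N0 · l_2 = 500 × 0.95 = 475 → 475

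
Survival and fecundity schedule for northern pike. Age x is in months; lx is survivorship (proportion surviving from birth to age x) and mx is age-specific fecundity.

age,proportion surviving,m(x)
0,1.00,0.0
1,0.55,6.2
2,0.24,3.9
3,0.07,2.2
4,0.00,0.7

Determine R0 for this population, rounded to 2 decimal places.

lx·mx by age: 0, 3.41, 0.936, 0.154, 0
R0 = Σ lx·mx = 4.5 → 4.50

4.50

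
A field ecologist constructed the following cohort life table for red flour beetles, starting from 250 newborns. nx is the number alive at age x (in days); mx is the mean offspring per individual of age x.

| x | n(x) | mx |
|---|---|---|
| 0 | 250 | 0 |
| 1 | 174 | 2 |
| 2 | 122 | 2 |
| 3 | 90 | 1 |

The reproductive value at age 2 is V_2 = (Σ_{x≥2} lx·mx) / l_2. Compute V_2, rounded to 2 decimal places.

2.74

lx = nx/n0 = nx/250: 1, 0.696, 0.488, 0.36
lx·mx for x ≥ 2: 0.976, 0.36 → sum = 1.336
V_2 = 1.336 / l_2 = 1.336 / 0.488 = 2.737705… → 2.74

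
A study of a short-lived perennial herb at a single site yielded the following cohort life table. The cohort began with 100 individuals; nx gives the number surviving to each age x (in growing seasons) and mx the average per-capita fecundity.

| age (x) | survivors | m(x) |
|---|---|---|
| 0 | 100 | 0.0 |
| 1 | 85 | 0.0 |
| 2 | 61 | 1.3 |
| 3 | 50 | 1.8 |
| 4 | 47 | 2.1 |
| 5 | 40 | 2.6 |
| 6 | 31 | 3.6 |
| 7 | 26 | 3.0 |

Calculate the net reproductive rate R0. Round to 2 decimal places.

lx = nx/n0 = nx/100: 1, 0.85, 0.61, 0.5, 0.47, 0.4, 0.31, 0.26
lx·mx by age: 0, 0, 0.793, 0.9, 0.987, 1.04, 1.116, 0.78
R0 = Σ lx·mx = 5.616 → 5.62

5.62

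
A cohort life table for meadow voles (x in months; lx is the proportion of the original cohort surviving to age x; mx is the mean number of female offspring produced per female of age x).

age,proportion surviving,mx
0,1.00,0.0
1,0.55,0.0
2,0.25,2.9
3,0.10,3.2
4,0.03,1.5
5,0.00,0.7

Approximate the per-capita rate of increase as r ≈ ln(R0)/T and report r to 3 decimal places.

0.036

R0 = Σ lx·mx = 0 + 0 + 0.725 + 0.32 + 0.045 + 0 = 1.09
Σ x·lx·mx = 2.59; T = 2.59/1.09 = 2.37615…
r ≈ ln(R0)/T = ln(1.09)/2.37615… = 0.03627… → 0.036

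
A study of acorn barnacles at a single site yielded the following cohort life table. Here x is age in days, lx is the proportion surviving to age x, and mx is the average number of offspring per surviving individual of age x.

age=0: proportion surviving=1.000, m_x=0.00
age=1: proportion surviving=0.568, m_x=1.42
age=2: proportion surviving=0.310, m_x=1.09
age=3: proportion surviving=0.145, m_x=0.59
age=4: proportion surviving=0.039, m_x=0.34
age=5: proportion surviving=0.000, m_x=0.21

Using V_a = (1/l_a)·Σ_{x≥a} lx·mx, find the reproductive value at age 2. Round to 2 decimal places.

lx·mx for x ≥ 2: 0.3379, 0.08555, 0.01326, 0 → sum = 0.43671
V_2 = 0.43671 / l_2 = 0.43671 / 0.31 = 1.408742… → 1.41

1.41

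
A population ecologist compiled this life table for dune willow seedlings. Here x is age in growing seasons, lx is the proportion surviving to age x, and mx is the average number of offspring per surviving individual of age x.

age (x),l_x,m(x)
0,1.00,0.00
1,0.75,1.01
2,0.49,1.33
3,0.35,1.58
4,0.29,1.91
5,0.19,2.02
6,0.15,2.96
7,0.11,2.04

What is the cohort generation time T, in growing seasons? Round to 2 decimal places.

3.39

lx·mx: 0, 0.7575, 0.6517, 0.553, 0.5539, 0.3838, 0.444, 0.2244 → R0 = 3.5683
x·lx·mx: 0, 0.7575, 1.3034, 1.659, 2.2156, 1.919, 2.664, 1.5708 → Σ = 12.0893
T = 12.0893 / 3.5683 = 3.387972… → 3.39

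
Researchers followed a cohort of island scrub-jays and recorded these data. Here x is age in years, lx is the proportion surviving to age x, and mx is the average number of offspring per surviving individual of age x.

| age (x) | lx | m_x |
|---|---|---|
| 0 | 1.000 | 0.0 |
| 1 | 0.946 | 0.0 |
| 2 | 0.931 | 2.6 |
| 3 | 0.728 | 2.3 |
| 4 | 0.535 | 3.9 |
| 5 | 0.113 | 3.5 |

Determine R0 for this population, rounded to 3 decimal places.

6.577

lx·mx by age: 0, 0, 2.4206, 1.6744, 2.0865, 0.3955
R0 = Σ lx·mx = 6.577 → 6.577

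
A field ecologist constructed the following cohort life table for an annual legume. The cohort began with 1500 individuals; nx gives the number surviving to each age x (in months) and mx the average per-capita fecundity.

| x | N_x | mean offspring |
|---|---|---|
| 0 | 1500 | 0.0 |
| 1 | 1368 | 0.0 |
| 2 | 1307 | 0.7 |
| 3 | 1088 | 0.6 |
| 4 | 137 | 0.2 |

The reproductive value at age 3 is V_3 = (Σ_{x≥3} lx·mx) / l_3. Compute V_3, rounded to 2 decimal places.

0.63

lx = nx/n0 = nx/1500: 1, 0.912, 0.87133…, 0.72533…, 0.09133…
lx·mx for x ≥ 3: 0.4352…, 0.018267… → sum = 0.453467…
V_3 = 0.453467… / l_3 = 0.453467… / 0.725333… = 0.625184… → 0.63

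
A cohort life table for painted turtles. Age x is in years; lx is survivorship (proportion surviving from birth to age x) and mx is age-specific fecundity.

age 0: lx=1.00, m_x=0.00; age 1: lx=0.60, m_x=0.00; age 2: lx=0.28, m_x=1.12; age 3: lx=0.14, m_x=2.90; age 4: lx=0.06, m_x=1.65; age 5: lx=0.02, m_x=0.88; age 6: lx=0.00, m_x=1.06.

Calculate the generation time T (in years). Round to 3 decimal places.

2.785

lx·mx: 0, 0, 0.3136, 0.406, 0.099, 0.0176, 0 → R0 = 0.8362
x·lx·mx: 0, 0, 0.6272, 1.218, 0.396, 0.088, 0 → Σ = 2.3292
T = 2.3292 / 0.8362 = 2.785458… → 2.785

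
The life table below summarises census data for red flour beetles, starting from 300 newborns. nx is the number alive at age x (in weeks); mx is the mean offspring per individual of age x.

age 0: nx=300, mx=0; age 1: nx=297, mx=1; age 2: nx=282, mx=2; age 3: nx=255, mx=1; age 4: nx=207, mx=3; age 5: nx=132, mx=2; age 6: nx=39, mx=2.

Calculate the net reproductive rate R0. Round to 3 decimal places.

6.930

lx = nx/n0 = nx/300: 1, 0.99, 0.94, 0.85, 0.69, 0.44, 0.13
lx·mx by age: 0, 0.99, 1.88, 0.85, 2.07, 0.88, 0.26
R0 = Σ lx·mx = 6.93 → 6.930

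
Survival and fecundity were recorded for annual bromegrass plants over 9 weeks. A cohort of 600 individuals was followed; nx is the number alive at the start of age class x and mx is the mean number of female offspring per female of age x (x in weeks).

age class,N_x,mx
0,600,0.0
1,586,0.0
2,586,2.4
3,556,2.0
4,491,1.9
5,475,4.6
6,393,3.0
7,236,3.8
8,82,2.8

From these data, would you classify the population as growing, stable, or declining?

lx = nx/n0 = nx/600: 1, 0.97667…, 0.97667…, 0.92667…, 0.81833…, 0.79167…, 0.655, 0.39333…, 0.13667…
R0 = Σ lx·mx = 0 + 0 + 2.344… + 1.853333… + 1.554833… + 3.641667… + 1.965 + 1.494667… + 0.382667… = 13.236167…
R0 > 1, so the population is growing.

growing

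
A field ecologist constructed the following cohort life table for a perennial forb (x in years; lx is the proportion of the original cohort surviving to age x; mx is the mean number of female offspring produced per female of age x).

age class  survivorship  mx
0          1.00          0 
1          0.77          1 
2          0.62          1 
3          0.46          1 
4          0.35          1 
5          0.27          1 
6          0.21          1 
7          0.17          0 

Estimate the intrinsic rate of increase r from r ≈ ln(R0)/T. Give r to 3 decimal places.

R0 = Σ lx·mx = 0 + 0.77 + 0.62 + 0.46 + 0.35 + 0.27 + 0.21 + 0 = 2.68
Σ x·lx·mx = 7.4; T = 7.4/2.68 = 2.76119…
r ≈ ln(R0)/T = ln(2.68)/2.76119… = 0.35703… → 0.357

0.357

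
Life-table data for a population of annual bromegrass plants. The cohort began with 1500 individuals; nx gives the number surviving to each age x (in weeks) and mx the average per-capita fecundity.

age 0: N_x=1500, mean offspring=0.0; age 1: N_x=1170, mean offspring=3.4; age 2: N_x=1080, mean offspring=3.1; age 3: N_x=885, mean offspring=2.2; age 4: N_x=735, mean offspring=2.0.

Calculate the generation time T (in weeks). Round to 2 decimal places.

2.08

lx = nx/n0 = nx/1500: 1, 0.78, 0.72, 0.59, 0.49
lx·mx: 0, 2.652, 2.232, 1.298, 0.98 → R0 = 7.162
x·lx·mx: 0, 2.652, 4.464, 3.894, 3.92 → Σ = 14.93
T = 14.93 / 7.162 = 2.084613… → 2.08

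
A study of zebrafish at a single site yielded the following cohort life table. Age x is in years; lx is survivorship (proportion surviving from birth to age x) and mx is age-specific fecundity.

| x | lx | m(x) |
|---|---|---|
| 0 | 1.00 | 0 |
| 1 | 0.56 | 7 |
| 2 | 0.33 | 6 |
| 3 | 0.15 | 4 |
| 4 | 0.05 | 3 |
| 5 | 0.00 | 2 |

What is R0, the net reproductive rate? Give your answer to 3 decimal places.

6.650

lx·mx by age: 0, 3.92, 1.98, 0.6, 0.15, 0
R0 = Σ lx·mx = 6.65 → 6.650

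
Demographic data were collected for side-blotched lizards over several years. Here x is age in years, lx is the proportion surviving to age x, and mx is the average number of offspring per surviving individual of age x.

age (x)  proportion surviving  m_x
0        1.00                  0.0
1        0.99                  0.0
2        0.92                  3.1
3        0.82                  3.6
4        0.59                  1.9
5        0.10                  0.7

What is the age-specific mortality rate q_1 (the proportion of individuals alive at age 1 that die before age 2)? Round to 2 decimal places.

q_1 = (l_1 − l_2) / l_1 = (0.99 − 0.92) / 0.99
     = 0.07 / 0.99 = 0.070707… → 0.07

0.07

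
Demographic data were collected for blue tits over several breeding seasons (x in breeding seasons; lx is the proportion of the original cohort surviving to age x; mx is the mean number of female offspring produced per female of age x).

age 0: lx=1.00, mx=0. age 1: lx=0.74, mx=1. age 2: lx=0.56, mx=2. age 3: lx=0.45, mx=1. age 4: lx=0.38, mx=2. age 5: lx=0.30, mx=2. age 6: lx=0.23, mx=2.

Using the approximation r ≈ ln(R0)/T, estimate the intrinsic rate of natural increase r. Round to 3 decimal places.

R0 = Σ lx·mx = 0 + 0.74 + 1.12 + 0.45 + 0.76 + 0.6 + 0.46 = 4.13
Σ x·lx·mx = 13.13; T = 13.13/4.13 = 3.17918…
r ≈ ln(R0)/T = ln(4.13)/3.17918… = 0.44611… → 0.446

0.446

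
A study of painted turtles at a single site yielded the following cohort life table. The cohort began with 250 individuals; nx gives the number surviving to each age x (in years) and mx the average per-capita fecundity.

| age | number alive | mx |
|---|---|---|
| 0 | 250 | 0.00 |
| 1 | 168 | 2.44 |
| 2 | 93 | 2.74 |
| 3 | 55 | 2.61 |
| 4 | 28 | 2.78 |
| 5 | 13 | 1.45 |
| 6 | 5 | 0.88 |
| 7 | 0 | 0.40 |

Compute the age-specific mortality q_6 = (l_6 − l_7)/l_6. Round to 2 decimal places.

1.00

lx = nx/n0 = nx/250: 1, 0.672, 0.372, 0.22, 0.112, 0.052, 0.02, 0
q_6 = (l_6 − l_7) / l_6 = (0.02 − 0) / 0.02
     = 0.02 / 0.02 = 1 → 1.00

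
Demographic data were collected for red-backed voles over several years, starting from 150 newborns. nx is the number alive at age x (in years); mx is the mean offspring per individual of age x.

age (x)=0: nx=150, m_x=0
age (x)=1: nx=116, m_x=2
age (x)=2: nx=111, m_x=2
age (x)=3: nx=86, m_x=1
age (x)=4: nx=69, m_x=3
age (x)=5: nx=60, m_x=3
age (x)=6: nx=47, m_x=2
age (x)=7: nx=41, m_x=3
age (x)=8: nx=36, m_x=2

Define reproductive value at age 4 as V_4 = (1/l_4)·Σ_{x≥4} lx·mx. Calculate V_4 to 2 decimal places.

9.80

lx = nx/n0 = nx/150: 1, 0.77333…, 0.74, 0.57333…, 0.46, 0.4, 0.31333…, 0.27333…, 0.24
lx·mx for x ≥ 4: 1.38, 1.2, 0.626667…, 0.82…, 0.48 → sum = 4.506667…
V_4 = 4.506667… / l_4 = 4.506667… / 0.46 = 9.797101… → 9.80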